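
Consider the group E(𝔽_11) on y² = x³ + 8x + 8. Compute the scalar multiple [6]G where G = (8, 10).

(7, 0)

Double-and-add on 6 = (110)₂. Start with G = (8, 10) for the leading 1-bit.
double: tangent at (8, 10): λ = (3·8² + 8)/(2·10) ≡ 2/9. 9⁻¹ ≡ 5 (mod 11), so λ ≡ 2·5 ≡ 10.
  x = λ² - 8 - 8 = 100 - 16 ≡ 7; y = λ·(8 - 7) - 10 ≡ 0. → (7, 0)
add G: (7, 0) + (8, 10). λ = (10 - 0)/(8 - 7) ≡ 10/1 mod 11. 1⁻¹ ≡ 1 (mod 11), so λ ≡ 10.
  x = λ² - 7 - 8 = 100 - 15 ≡ 8; y = λ·(7 - 8) - 0 ≡ 1. → (8, 1)
double: tangent at (8, 1): λ = (3·8² + 8)/(2·1) ≡ 2/2. 2⁻¹ ≡ 6 (mod 11) since 2·6 = 12 ≡ 1, so λ ≡ 2·6 ≡ 1.
  x = λ² - 8 - 8 = 1 - 16 ≡ 7; y = λ·(8 - 7) - 1 ≡ 0. → (7, 0)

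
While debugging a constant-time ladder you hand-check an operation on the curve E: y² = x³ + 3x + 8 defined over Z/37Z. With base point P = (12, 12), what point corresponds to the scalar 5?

(1, 30)

Repeated addition: build up to 5P.
2P: tangent at (12, 12): λ = (3·12² + 3)/(2·12) ≡ 28/24. 24⁻¹ ≡ 17 (mod 37), so λ ≡ 28·17 ≡ 32.
  x = λ² - 12 - 12 = 1024 - 24 ≡ 1; y = λ·(12 - 1) - 12 ≡ 7. → (1, 7)
3P: (1, 7) + (12, 12). λ = (12 - 7)/(12 - 1) ≡ 5/11 mod 37. 11⁻¹ ≡ 27 (mod 37), so λ ≡ 24.
  x = λ² - 1 - 12 = 576 - 13 ≡ 8; y = λ·(1 - 8) - 7 ≡ 10. → (8, 10)
4P: (8, 10) + (12, 12). λ = (12 - 10)/(12 - 8) ≡ 2/4 mod 37. 4⁻¹ ≡ 28 (mod 37), so λ ≡ 19.
  x = λ² - 8 - 12 = 361 - 20 ≡ 8; y = λ·(8 - 8) - 10 ≡ 27. → (8, 27)
5P: (8, 27) + (12, 12). λ = (12 - 27)/(12 - 8) ≡ 22/4 mod 37. 4⁻¹ ≡ 28 (mod 37) since 4·28 = 112 ≡ 1, so λ ≡ 24.
  x = λ² - 8 - 12 = 576 - 20 ≡ 1; y = λ·(8 - 1) - 27 ≡ 30. → (1, 30)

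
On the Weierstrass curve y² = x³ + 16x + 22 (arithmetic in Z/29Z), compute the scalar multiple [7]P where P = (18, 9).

(24, 22)

Double-and-add on 7 = (111)₂. Start with P = (18, 9) for the leading 1-bit.
double: tangent at (18, 9): λ = (3·18² + 16)/(2·9) ≡ 2/18. 18⁻¹ ≡ 21 (mod 29), so λ ≡ 2·21 ≡ 13.
  x = λ² - 18 - 18 = 169 - 36 ≡ 17; y = λ·(18 - 17) - 9 ≡ 4. → (17, 4)
add P: (17, 4) + (18, 9). λ = (9 - 4)/(18 - 17) ≡ 5/1 mod 29. 1⁻¹ ≡ 1 (mod 29) since 1·1 = 1 ≡ 1, so λ ≡ 5.
  x = λ² - 17 - 18 = 25 - 35 ≡ 19; y = λ·(17 - 19) - 4 ≡ 15. → (19, 15)
double: tangent at (19, 15): λ = (3·19² + 16)/(2·15) ≡ 26/1. 1⁻¹ ≡ 1 (mod 29), so λ ≡ 26·1 ≡ 26.
  x = λ² - 19 - 19 = 676 - 38 ≡ 0; y = λ·(19 - 0) - 15 ≡ 15. → (0, 15)
add P: (0, 15) + (18, 9). λ = (9 - 15)/(18 - 0) ≡ 23/18 mod 29. 18⁻¹ ≡ 21 (mod 29) since 18·21 = 378 ≡ 1, so λ ≡ 19.
  x = λ² - 0 - 18 = 361 - 18 ≡ 24; y = λ·(0 - 24) - 15 ≡ 22. → (24, 22)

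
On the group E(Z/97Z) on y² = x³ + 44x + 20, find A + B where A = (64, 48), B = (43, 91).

(56, 28)

(64, 48) + (43, 91). λ = (91 - 48)/(43 - 64) ≡ 43/76 mod 97. 76⁻¹ ≡ 60 (mod 97), so λ ≡ 58.
  x = λ² - 64 - 43 = 3364 - 107 ≡ 56; y = λ·(64 - 56) - 48 ≡ 28. → (56, 28)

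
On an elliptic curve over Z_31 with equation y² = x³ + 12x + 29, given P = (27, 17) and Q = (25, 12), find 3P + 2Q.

First 3P:
Repeated addition: build up to 3P.
2P: tangent at (27, 17): λ = (3·27² + 12)/(2·17) ≡ 29/3. 3⁻¹ ≡ 21 (mod 31), so λ ≡ 29·21 ≡ 20.
  x = λ² - 27 - 27 = 400 - 54 ≡ 5; y = λ·(27 - 5) - 17 ≡ 20. → (5, 20)
3P: (5, 20) + (27, 17). λ = (17 - 20)/(27 - 5) ≡ 28/22 mod 31. 22⁻¹ ≡ 24 (mod 31) since 22·24 = 528 ≡ 1, so λ ≡ 21.
  x = λ² - 5 - 27 = 441 - 32 ≡ 6; y = λ·(5 - 6) - 20 ≡ 21. → (6, 21)
3P = (6, 21).
Next 2Q:
Repeated addition: build up to 2Q.
2Q: tangent at (25, 12): λ = (3·25² + 12)/(2·12) ≡ 27/24. 24⁻¹ ≡ 22 (mod 31), so λ ≡ 27·22 ≡ 5.
  x = λ² - 25 - 25 = 25 - 50 ≡ 6; y = λ·(25 - 6) - 12 ≡ 21. → (6, 21)
2Q = (6, 21).
Finally 3P + 2Q:
tangent at (6, 21): λ = (3·6² + 12)/(2·21) ≡ 27/11. 11⁻¹ ≡ 17 (mod 31), so λ ≡ 27·17 ≡ 25.
  x = λ² - 6 - 6 = 625 - 12 ≡ 24; y = λ·(6 - 24) - 21 ≡ 25. → (24, 25)

(24, 25)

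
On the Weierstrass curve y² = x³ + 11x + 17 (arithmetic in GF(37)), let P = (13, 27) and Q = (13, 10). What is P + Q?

O

The two points share x = 13 and their y-coordinates satisfy 27 + 10 ≡ 0 (mod 37), so they are inverses. Their sum is ∞.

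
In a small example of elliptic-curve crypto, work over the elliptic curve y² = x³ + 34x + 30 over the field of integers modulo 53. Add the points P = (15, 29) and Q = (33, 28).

(15, 29) + (33, 28). λ = (28 - 29)/(33 - 15) ≡ 52/18 mod 53. 18⁻¹ ≡ 3 (mod 53), so λ ≡ 50.
  x = λ² - 15 - 33 = 2500 - 48 ≡ 14; y = λ·(15 - 14) - 29 ≡ 21. → (14, 21)

(14, 21)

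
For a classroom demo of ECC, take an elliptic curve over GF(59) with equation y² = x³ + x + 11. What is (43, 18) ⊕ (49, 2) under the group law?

(20, 19)

(43, 18) + (49, 2). λ = (2 - 18)/(49 - 43) ≡ 43/6 mod 59. 6⁻¹ ≡ 10 (mod 59), so λ ≡ 17.
  x = λ² - 43 - 49 = 289 - 92 ≡ 20; y = λ·(43 - 20) - 18 ≡ 19. → (20, 19)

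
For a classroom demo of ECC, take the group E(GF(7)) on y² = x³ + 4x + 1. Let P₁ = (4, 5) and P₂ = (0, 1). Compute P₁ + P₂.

(4, 2)

(4, 5) + (0, 1). λ = (1 - 5)/(0 - 4) ≡ 3/3 mod 7. 3⁻¹ ≡ 5 (mod 7), so λ ≡ 1.
  x = λ² - 4 - 0 = 1 - 4 ≡ 4; y = λ·(4 - 4) - 5 ≡ 2. → (4, 2)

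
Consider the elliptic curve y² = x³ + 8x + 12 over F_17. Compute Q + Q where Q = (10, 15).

tangent at (10, 15): λ = (3·10² + 8)/(2·15) ≡ 2/13. 13⁻¹ ≡ 4 (mod 17) since 13·4 = 52 ≡ 1, so λ ≡ 2·4 ≡ 8.
  x = λ² - 10 - 10 = 64 - 20 ≡ 10; y = λ·(10 - 10) - 15 ≡ 2. → (10, 2)

(10, 2)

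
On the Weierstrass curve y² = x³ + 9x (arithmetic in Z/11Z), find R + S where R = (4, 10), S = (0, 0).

(5, 4)

(4, 10) + (0, 0). λ = (0 - 10)/(0 - 4) ≡ 1/7 mod 11. 7⁻¹ ≡ 8 (mod 11), so λ ≡ 8.
  x = λ² - 4 - 0 = 64 - 4 ≡ 5; y = λ·(4 - 5) - 10 ≡ 4. → (5, 4)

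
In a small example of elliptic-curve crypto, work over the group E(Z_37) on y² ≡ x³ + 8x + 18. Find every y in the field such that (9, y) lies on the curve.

none

x³ + 8x + 18 = 819 ≡ 5 (mod 37).
5 is a non-residue mod 37; no y exists.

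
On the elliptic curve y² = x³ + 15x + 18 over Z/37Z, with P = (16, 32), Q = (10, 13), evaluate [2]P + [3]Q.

First 2P:
Repeated addition: build up to 2P.
2P: tangent at (16, 32): λ = (3·16² + 15)/(2·32) ≡ 6/27. 27⁻¹ ≡ 11 (mod 37), so λ ≡ 6·11 ≡ 29.
  x = λ² - 16 - 16 = 841 - 32 ≡ 32; y = λ·(16 - 32) - 32 ≡ 22. → (32, 22)
2P = (32, 22).
Next 3Q:
Repeated addition: build up to 3Q.
2Q: tangent at (10, 13): λ = (3·10² + 15)/(2·13) ≡ 19/26. 26⁻¹ ≡ 10 (mod 37), so λ ≡ 19·10 ≡ 5.
  x = λ² - 10 - 10 = 25 - 20 ≡ 5; y = λ·(10 - 5) - 13 ≡ 12. → (5, 12)
3Q: (5, 12) + (10, 13). λ = (13 - 12)/(10 - 5) ≡ 1/5 mod 37. 5⁻¹ ≡ 15 (mod 37), so λ ≡ 15.
  x = λ² - 5 - 10 = 225 - 15 ≡ 25; y = λ·(5 - 25) - 12 ≡ 21. → (25, 21)
3Q = (25, 21).
Finally 2P + 3Q:
(32, 22) + (25, 21). λ = (21 - 22)/(25 - 32) ≡ 36/30 mod 37. 30⁻¹ ≡ 21 (mod 37), so λ ≡ 16.
  x = λ² - 32 - 25 = 256 - 57 ≡ 14; y = λ·(32 - 14) - 22 ≡ 7. → (14, 7)

(14, 7)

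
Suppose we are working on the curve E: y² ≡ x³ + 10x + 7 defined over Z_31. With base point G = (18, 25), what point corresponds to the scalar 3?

Repeated addition: build up to 3G.
2G: tangent at (18, 25): λ = (3·18² + 10)/(2·25) ≡ 21/19. 19⁻¹ ≡ 18 (mod 31) since 19·18 = 342 ≡ 1, so λ ≡ 21·18 ≡ 6.
  x = λ² - 18 - 18 = 36 - 36 ≡ 0; y = λ·(18 - 0) - 25 ≡ 21. → (0, 21)
3G: (0, 21) + (18, 25). λ = (25 - 21)/(18 - 0) ≡ 4/18 mod 31. 18⁻¹ ≡ 19 (mod 31) since 18·19 = 342 ≡ 1, so λ ≡ 14.
  x = λ² - 0 - 18 = 196 - 18 ≡ 23; y = λ·(0 - 23) - 21 ≡ 29. → (23, 29)

(23, 29)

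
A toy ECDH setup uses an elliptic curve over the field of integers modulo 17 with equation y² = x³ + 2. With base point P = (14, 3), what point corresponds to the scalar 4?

Double-and-add on 4 = (100)₂. Start with P = (14, 3) for the leading 1-bit.
double: tangent at (14, 3): λ = (3·14² + 0)/(2·3) ≡ 10/6. 6⁻¹ ≡ 3 (mod 17), so λ ≡ 10·3 ≡ 13.
  x = λ² - 14 - 14 = 169 - 28 ≡ 5; y = λ·(14 - 5) - 3 ≡ 12. → (5, 12)
double: tangent at (5, 12): λ = (3·5² + 0)/(2·12) ≡ 7/7. 7⁻¹ ≡ 5 (mod 17), so λ ≡ 7·5 ≡ 1.
  x = λ² - 5 - 5 = 1 - 10 ≡ 8; y = λ·(5 - 8) - 12 ≡ 2. → (8, 2)

(8, 2)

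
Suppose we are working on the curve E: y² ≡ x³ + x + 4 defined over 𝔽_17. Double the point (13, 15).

tangent at (13, 15): λ = (3·13² + 1)/(2·15) ≡ 15/13. 13⁻¹ ≡ 4 (mod 17) since 13·4 = 52 ≡ 1, so λ ≡ 15·4 ≡ 9.
  x = λ² - 13 - 13 = 81 - 26 ≡ 4; y = λ·(13 - 4) - 15 ≡ 15. → (4, 15)

(4, 15)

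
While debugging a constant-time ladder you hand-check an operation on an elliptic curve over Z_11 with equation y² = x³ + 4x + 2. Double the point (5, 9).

tangent at (5, 9): λ = (3·5² + 4)/(2·9) ≡ 2/7. 7⁻¹ ≡ 8 (mod 11), so λ ≡ 2·8 ≡ 5.
  x = λ² - 5 - 5 = 25 - 10 ≡ 4; y = λ·(5 - 4) - 9 ≡ 7. → (4, 7)

(4, 7)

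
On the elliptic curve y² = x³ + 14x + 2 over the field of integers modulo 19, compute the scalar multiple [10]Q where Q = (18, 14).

Repeated addition: build up to 10Q.
2Q: tangent at (18, 14): λ = (3·18² + 14)/(2·14) ≡ 17/9. 9⁻¹ ≡ 17 (mod 19), so λ ≡ 17·17 ≡ 4.
  x = λ² - 18 - 18 = 16 - 36 ≡ 18; y = λ·(18 - 18) - 14 ≡ 5. → (18, 5)
3Q: (18, 5) + (18, 14): same x and y₁ ≡ -y₂, so the sum is the point at infinity.
4Q: the point at infinity + (18, 14) = (18, 14) (identity).
5Q: tangent at (18, 14): λ = (3·18² + 14)/(2·14) ≡ 17/9. 9⁻¹ ≡ 17 (mod 19), so λ ≡ 17·17 ≡ 4.
  x = λ² - 18 - 18 = 16 - 36 ≡ 18; y = λ·(18 - 18) - 14 ≡ 5. → (18, 5)
6Q: (18, 5) + (18, 14): same x and y₁ ≡ -y₂, so the sum is the point at infinity.
7Q: the point at infinity + (18, 14) = (18, 14) (identity).
8Q: tangent at (18, 14): λ = (3·18² + 14)/(2·14) ≡ 17/9. 9⁻¹ ≡ 17 (mod 19) since 9·17 = 153 ≡ 1, so λ ≡ 17·17 ≡ 4.
  x = λ² - 18 - 18 = 16 - 36 ≡ 18; y = λ·(18 - 18) - 14 ≡ 5. → (18, 5)
9Q: (18, 5) + (18, 14): same x and y₁ ≡ -y₂, so the sum is the point at infinity.
10Q: the point at infinity + (18, 14) = (18, 14) (identity).

(18, 14)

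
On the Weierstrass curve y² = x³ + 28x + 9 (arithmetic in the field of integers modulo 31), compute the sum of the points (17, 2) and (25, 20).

(27, 22)

(17, 2) + (25, 20). λ = (20 - 2)/(25 - 17) ≡ 18/8 mod 31. 8⁻¹ ≡ 4 (mod 31) since 8·4 = 32 ≡ 1, so λ ≡ 10.
  x = λ² - 17 - 25 = 100 - 42 ≡ 27; y = λ·(17 - 27) - 2 ≡ 22. → (27, 22)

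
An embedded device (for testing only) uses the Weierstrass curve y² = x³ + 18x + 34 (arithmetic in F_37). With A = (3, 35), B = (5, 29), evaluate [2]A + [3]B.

First 2A:
Repeated addition: build up to 2A.
2A: tangent at (3, 35): λ = (3·3² + 18)/(2·35) ≡ 8/33. 33⁻¹ ≡ 9 (mod 37), so λ ≡ 8·9 ≡ 35.
  x = λ² - 3 - 3 = 1225 - 6 ≡ 35; y = λ·(3 - 35) - 35 ≡ 29. → (35, 29)
2A = (35, 29).
Next 3B:
Repeated addition: build up to 3B.
2B: tangent at (5, 29): λ = (3·5² + 18)/(2·29) ≡ 19/21. 21⁻¹ ≡ 30 (mod 37), so λ ≡ 19·30 ≡ 15.
  x = λ² - 5 - 5 = 225 - 10 ≡ 30; y = λ·(5 - 30) - 29 ≡ 3. → (30, 3)
3B: (30, 3) + (5, 29). λ = (29 - 3)/(5 - 30) ≡ 26/12 mod 37. 12⁻¹ ≡ 34 (mod 37), so λ ≡ 33.
  x = λ² - 30 - 5 = 1089 - 35 ≡ 18; y = λ·(30 - 18) - 3 ≡ 23. → (18, 23)
3B = (18, 23).
Finally 2A + 3B:
(35, 29) + (18, 23). λ = (23 - 29)/(18 - 35) ≡ 31/20 mod 37. 20⁻¹ ≡ 13 (mod 37) since 20·13 = 260 ≡ 1, so λ ≡ 33.
  x = λ² - 35 - 18 = 1089 - 53 ≡ 0; y = λ·(35 - 0) - 29 ≡ 16. → (0, 16)

(0, 16)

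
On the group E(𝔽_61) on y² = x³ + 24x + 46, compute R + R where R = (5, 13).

tangent at (5, 13): λ = (3·5² + 24)/(2·13) ≡ 38/26. 26⁻¹ ≡ 54 (mod 61), so λ ≡ 38·54 ≡ 39.
  x = λ² - 5 - 5 = 1521 - 10 ≡ 47; y = λ·(5 - 47) - 13 ≡ 57. → (47, 57)

(47, 57)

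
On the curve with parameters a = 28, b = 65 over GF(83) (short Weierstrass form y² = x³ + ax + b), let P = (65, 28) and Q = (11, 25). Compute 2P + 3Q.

First 2P:
Repeated addition: build up to 2P.
2P: tangent at (65, 28): λ = (3·65² + 28)/(2·28) ≡ 4/56. 56⁻¹ ≡ 43 (mod 83), so λ ≡ 4·43 ≡ 6.
  x = λ² - 65 - 65 = 36 - 130 ≡ 72; y = λ·(65 - 72) - 28 ≡ 13. → (72, 13)
2P = (72, 13).
Next 3Q:
Repeated addition: build up to 3Q.
2Q: tangent at (11, 25): λ = (3·11² + 28)/(2·25) ≡ 59/50. 50⁻¹ ≡ 5 (mod 83), so λ ≡ 59·5 ≡ 46.
  x = λ² - 11 - 11 = 2116 - 22 ≡ 19; y = λ·(11 - 19) - 25 ≡ 22. → (19, 22)
3Q: (19, 22) + (11, 25). λ = (25 - 22)/(11 - 19) ≡ 3/75 mod 83. 75⁻¹ ≡ 31 (mod 83), so λ ≡ 10.
  x = λ² - 19 - 11 = 100 - 30 ≡ 70; y = λ·(19 - 70) - 22 ≡ 49. → (70, 49)
3Q = (70, 49).
Finally 2P + 3Q:
(72, 13) + (70, 49). λ = (49 - 13)/(70 - 72) ≡ 36/81 mod 83. 81⁻¹ ≡ 41 (mod 83) since 81·41 = 3321 ≡ 1, so λ ≡ 65.
  x = λ² - 72 - 70 = 4225 - 142 ≡ 16; y = λ·(72 - 16) - 13 ≡ 58. → (16, 58)

(16, 58)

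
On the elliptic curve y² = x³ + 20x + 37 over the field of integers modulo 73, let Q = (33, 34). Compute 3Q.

(21, 70)

Repeated addition: build up to 3Q.
2Q: tangent at (33, 34): λ = (3·33² + 20)/(2·34) ≡ 2/68. 68⁻¹ ≡ 29 (mod 73) since 68·29 = 1972 ≡ 1, so λ ≡ 2·29 ≡ 58.
  x = λ² - 33 - 33 = 3364 - 66 ≡ 13; y = λ·(33 - 13) - 34 ≡ 31. → (13, 31)
3Q: (13, 31) + (33, 34). λ = (34 - 31)/(33 - 13) ≡ 3/20 mod 73. 20⁻¹ ≡ 11 (mod 73), so λ ≡ 33.
  x = λ² - 13 - 33 = 1089 - 46 ≡ 21; y = λ·(13 - 21) - 31 ≡ 70. → (21, 70)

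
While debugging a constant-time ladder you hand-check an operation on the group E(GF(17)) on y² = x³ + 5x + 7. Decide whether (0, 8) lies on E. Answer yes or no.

no

y² = 8² ≡ 13; x³ + 5x + 7 = 7 ≡ 7 (mod 17). 13 ≠ 7.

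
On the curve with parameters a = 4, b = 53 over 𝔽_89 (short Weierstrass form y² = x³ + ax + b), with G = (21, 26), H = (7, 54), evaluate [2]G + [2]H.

(40, 69)

First 2G:
Repeated addition: build up to 2G.
2G: tangent at (21, 26): λ = (3·21² + 4)/(2·26) ≡ 81/52. 52⁻¹ ≡ 12 (mod 89), so λ ≡ 81·12 ≡ 82.
  x = λ² - 21 - 21 = 6724 - 42 ≡ 7; y = λ·(21 - 7) - 26 ≡ 54. → (7, 54)
2G = (7, 54).
Next 2H:
Repeated addition: build up to 2H.
2H: tangent at (7, 54): λ = (3·7² + 4)/(2·54) ≡ 62/19. 19⁻¹ ≡ 75 (mod 89), so λ ≡ 62·75 ≡ 22.
  x = λ² - 7 - 7 = 484 - 14 ≡ 25; y = λ·(7 - 25) - 54 ≡ 84. → (25, 84)
2H = (25, 84).
Finally 2G + 2H:
(7, 54) + (25, 84). λ = (84 - 54)/(25 - 7) ≡ 30/18 mod 89. 18⁻¹ ≡ 5 (mod 89) since 18·5 = 90 ≡ 1, so λ ≡ 61.
  x = λ² - 7 - 25 = 3721 - 32 ≡ 40; y = λ·(7 - 40) - 54 ≡ 69. → (40, 69)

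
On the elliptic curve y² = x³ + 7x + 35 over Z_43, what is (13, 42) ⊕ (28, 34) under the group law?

(13, 42) + (28, 34). λ = (34 - 42)/(28 - 13) ≡ 35/15 mod 43. 15⁻¹ ≡ 23 (mod 43), so λ ≡ 31.
  x = λ² - 13 - 28 = 961 - 41 ≡ 17; y = λ·(13 - 17) - 42 ≡ 6. → (17, 6)

(17, 6)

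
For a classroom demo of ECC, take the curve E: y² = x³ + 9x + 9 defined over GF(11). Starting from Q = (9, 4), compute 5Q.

(9, 7)

Double-and-add on 5 = (101)₂. Start with Q = (9, 4) for the leading 1-bit.
double: tangent at (9, 4): λ = (3·9² + 9)/(2·4) ≡ 10/8. 8⁻¹ ≡ 7 (mod 11), so λ ≡ 10·7 ≡ 4.
  x = λ² - 9 - 9 = 16 - 18 ≡ 9; y = λ·(9 - 9) - 4 ≡ 7. → (9, 7)
double: tangent at (9, 7): λ = (3·9² + 9)/(2·7) ≡ 10/3. 3⁻¹ ≡ 4 (mod 11), so λ ≡ 10·4 ≡ 7.
  x = λ² - 9 - 9 = 49 - 18 ≡ 9; y = λ·(9 - 9) - 7 ≡ 4. → (9, 4)
add Q: tangent at (9, 4): λ = (3·9² + 9)/(2·4) ≡ 10/8. 8⁻¹ ≡ 7 (mod 11) since 8·7 = 56 ≡ 1, so λ ≡ 10·7 ≡ 4.
  x = λ² - 9 - 9 = 16 - 18 ≡ 9; y = λ·(9 - 9) - 4 ≡ 7. → (9, 7)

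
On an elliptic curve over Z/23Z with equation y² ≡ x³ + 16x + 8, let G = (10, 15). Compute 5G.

Double-and-add on 5 = (101)₂. Start with G = (10, 15) for the leading 1-bit.
double: tangent at (10, 15): λ = (3·10² + 16)/(2·15) ≡ 17/7. 7⁻¹ ≡ 10 (mod 23), so λ ≡ 17·10 ≡ 9.
  x = λ² - 10 - 10 = 81 - 20 ≡ 15; y = λ·(10 - 15) - 15 ≡ 9. → (15, 9)
double: tangent at (15, 9): λ = (3·15² + 16)/(2·9) ≡ 1/18. 18⁻¹ ≡ 9 (mod 23) since 18·9 = 162 ≡ 1, so λ ≡ 1·9 ≡ 9.
  x = λ² - 15 - 15 = 81 - 30 ≡ 5; y = λ·(15 - 5) - 9 ≡ 12. → (5, 12)
add G: (5, 12) + (10, 15). λ = (15 - 12)/(10 - 5) ≡ 3/5 mod 23. 5⁻¹ ≡ 14 (mod 23), so λ ≡ 19.
  x = λ² - 5 - 10 = 361 - 15 ≡ 1; y = λ·(5 - 1) - 12 ≡ 18. → (1, 18)

(1, 18)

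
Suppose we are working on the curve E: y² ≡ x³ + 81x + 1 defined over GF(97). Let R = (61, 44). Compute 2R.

tangent at (61, 44): λ = (3·61² + 81)/(2·44) ≡ 89/88. 88⁻¹ ≡ 43 (mod 97), so λ ≡ 89·43 ≡ 44.
  x = λ² - 61 - 61 = 1936 - 122 ≡ 68; y = λ·(61 - 68) - 44 ≡ 36. → (68, 36)

(68, 36)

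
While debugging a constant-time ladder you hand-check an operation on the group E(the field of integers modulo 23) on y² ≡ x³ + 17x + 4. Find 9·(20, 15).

Write P = (20, 15).
Double-and-add on 9 = (1001)₂. Start with P = (20, 15) for the leading 1-bit.
double: tangent at (20, 15): λ = (3·20² + 17)/(2·15) ≡ 21/7. 7⁻¹ ≡ 10 (mod 23), so λ ≡ 21·10 ≡ 3.
  x = λ² - 20 - 20 = 9 - 40 ≡ 15; y = λ·(20 - 15) - 15 ≡ 0. → (15, 0)
double: (15, 0) + (15, 0): same x and y₁ ≡ -y₂, so the sum is O.
double: O + O = O (identity).
add P: O + (20, 15) = (20, 15) (identity).

(20, 15)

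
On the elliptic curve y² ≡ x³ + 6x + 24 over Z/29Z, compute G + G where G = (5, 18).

tangent at (5, 18): λ = (3·5² + 6)/(2·18) ≡ 23/7. 7⁻¹ ≡ 25 (mod 29), so λ ≡ 23·25 ≡ 24.
  x = λ² - 5 - 5 = 576 - 10 ≡ 15; y = λ·(5 - 15) - 18 ≡ 3. → (15, 3)

(15, 3)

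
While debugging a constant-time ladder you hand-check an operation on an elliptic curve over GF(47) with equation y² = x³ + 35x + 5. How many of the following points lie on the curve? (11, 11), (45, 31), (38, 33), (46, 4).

2

(11, 11): 11² ≡ 27, rhs ≡ 29 → off.
(45, 31): 31² ≡ 21, rhs ≡ 21 → on.
(38, 33): 33² ≡ 8, rhs ≡ 42 → off.
(46, 4): 4² ≡ 16, rhs ≡ 16 → on.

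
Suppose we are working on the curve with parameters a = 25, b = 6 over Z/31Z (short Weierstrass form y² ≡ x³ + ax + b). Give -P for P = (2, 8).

(2, 23)

-(2, 8) = (2, -8 mod 31) = (2, 23).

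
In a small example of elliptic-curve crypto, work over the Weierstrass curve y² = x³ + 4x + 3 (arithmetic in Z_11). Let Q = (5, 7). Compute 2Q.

(10, 8)

tangent at (5, 7): λ = (3·5² + 4)/(2·7) ≡ 2/3. 3⁻¹ ≡ 4 (mod 11), so λ ≡ 2·4 ≡ 8.
  x = λ² - 5 - 5 = 64 - 10 ≡ 10; y = λ·(5 - 10) - 7 ≡ 8. → (10, 8)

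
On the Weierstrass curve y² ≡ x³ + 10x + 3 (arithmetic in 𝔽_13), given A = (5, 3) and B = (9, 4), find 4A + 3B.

(9, 9)

First 4A:
Double-and-add on 4 = (100)₂. Start with A = (5, 3) for the leading 1-bit.
double: tangent at (5, 3): λ = (3·5² + 10)/(2·3) ≡ 7/6. 6⁻¹ ≡ 11 (mod 13), so λ ≡ 7·11 ≡ 12.
  x = λ² - 5 - 5 = 144 - 10 ≡ 4; y = λ·(5 - 4) - 3 ≡ 9. → (4, 9)
double: tangent at (4, 9): λ = (3·4² + 10)/(2·9) ≡ 6/5. 5⁻¹ ≡ 8 (mod 13) since 5·8 = 40 ≡ 1, so λ ≡ 6·8 ≡ 9.
  x = λ² - 4 - 4 = 81 - 8 ≡ 8; y = λ·(4 - 8) - 9 ≡ 7. → (8, 7)
4A = (8, 7).
Next 3B:
Repeated addition: build up to 3B.
2B: tangent at (9, 4): λ = (3·9² + 10)/(2·4) ≡ 6/8. 8⁻¹ ≡ 5 (mod 13), so λ ≡ 6·5 ≡ 4.
  x = λ² - 9 - 9 = 16 - 18 ≡ 11; y = λ·(9 - 11) - 4 ≡ 1. → (11, 1)
3B: (11, 1) + (9, 4). λ = (4 - 1)/(9 - 11) ≡ 3/11 mod 13. 11⁻¹ ≡ 6 (mod 13) since 11·6 = 66 ≡ 1, so λ ≡ 5.
  x = λ² - 11 - 9 = 25 - 20 ≡ 5; y = λ·(11 - 5) - 1 ≡ 3. → (5, 3)
3B = (5, 3).
Finally 4A + 3B:
(8, 7) + (5, 3). λ = (3 - 7)/(5 - 8) ≡ 9/10 mod 13. 10⁻¹ ≡ 4 (mod 13), so λ ≡ 10.
  x = λ² - 8 - 5 = 100 - 13 ≡ 9; y = λ·(8 - 9) - 7 ≡ 9. → (9, 9)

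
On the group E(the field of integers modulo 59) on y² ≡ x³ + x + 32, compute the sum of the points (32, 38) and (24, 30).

(32, 38) + (24, 30). λ = (30 - 38)/(24 - 32) ≡ 51/51 mod 59. 51⁻¹ ≡ 22 (mod 59), so λ ≡ 1.
  x = λ² - 32 - 24 = 1 - 56 ≡ 4; y = λ·(32 - 4) - 38 ≡ 49. → (4, 49)

(4, 49)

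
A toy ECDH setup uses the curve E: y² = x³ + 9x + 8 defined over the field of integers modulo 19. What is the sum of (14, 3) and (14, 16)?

O

The two points share x = 14 and their y-coordinates satisfy 3 + 16 ≡ 0 (mod 19), so they are inverses. Their sum is O.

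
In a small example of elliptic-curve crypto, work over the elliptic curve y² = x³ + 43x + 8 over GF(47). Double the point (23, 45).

(18, 9)

tangent at (23, 45): λ = (3·23² + 43)/(2·45) ≡ 32/43. 43⁻¹ ≡ 35 (mod 47) since 43·35 = 1505 ≡ 1, so λ ≡ 32·35 ≡ 39.
  x = λ² - 23 - 23 = 1521 - 46 ≡ 18; y = λ·(23 - 18) - 45 ≡ 9. → (18, 9)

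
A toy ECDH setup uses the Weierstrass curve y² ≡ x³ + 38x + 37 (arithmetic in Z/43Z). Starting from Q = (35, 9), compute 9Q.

(34, 16)

Double-and-add on 9 = (1001)₂. Start with Q = (35, 9) for the leading 1-bit.
double: tangent at (35, 9): λ = (3·35² + 38)/(2·9) ≡ 15/18. 18⁻¹ ≡ 12 (mod 43) since 18·12 = 216 ≡ 1, so λ ≡ 15·12 ≡ 8.
  x = λ² - 35 - 35 = 64 - 70 ≡ 37; y = λ·(35 - 37) - 9 ≡ 18. → (37, 18)
double: tangent at (37, 18): λ = (3·37² + 38)/(2·18) ≡ 17/36. 36⁻¹ ≡ 6 (mod 43) since 36·6 = 216 ≡ 1, so λ ≡ 17·6 ≡ 16.
  x = λ² - 37 - 37 = 256 - 74 ≡ 10; y = λ·(37 - 10) - 18 ≡ 27. → (10, 27)
double: tangent at (10, 27): λ = (3·10² + 38)/(2·27) ≡ 37/11. 11⁻¹ ≡ 4 (mod 43), so λ ≡ 37·4 ≡ 19.
  x = λ² - 10 - 10 = 361 - 20 ≡ 40; y = λ·(10 - 40) - 27 ≡ 5. → (40, 5)
add Q: (40, 5) + (35, 9). λ = (9 - 5)/(35 - 40) ≡ 4/38 mod 43. 38⁻¹ ≡ 17 (mod 43), so λ ≡ 25.
  x = λ² - 40 - 35 = 625 - 75 ≡ 34; y = λ·(40 - 34) - 5 ≡ 16. → (34, 16)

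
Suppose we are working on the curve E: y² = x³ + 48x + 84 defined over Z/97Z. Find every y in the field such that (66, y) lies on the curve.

x³ + 48x + 84 = 290748 ≡ 39 (mod 97).
39 is a non-residue mod 97; no y exists.

none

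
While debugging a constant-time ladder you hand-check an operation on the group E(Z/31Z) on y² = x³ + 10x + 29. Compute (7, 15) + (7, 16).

O

The two points share x = 7 and their y-coordinates satisfy 15 + 16 ≡ 0 (mod 31), so they are inverses. Their sum is O.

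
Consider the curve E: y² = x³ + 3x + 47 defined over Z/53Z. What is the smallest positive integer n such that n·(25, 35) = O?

2P: tangent at (25, 35): λ = (3·25² + 3)/(2·35) ≡ 23/17. 17⁻¹ ≡ 25 (mod 53) since 17·25 = 425 ≡ 1, so λ ≡ 23·25 ≡ 45.
  x = λ² - 25 - 25 = 2025 - 50 ≡ 14; y = λ·(25 - 14) - 35 ≡ 36. → (14, 36)
3P: (14, 36) + (25, 35). λ = (35 - 36)/(25 - 14) ≡ 52/11 mod 53. 11⁻¹ ≡ 29 (mod 53) since 11·29 = 319 ≡ 1, so λ ≡ 24.
  x = λ² - 14 - 25 = 576 - 39 ≡ 7; y = λ·(14 - 7) - 36 ≡ 26. → (7, 26)
4P: (7, 26) + (25, 35). λ = (35 - 26)/(25 - 7) ≡ 9/18 mod 53. 18⁻¹ ≡ 3 (mod 53), so λ ≡ 27.
  x = λ² - 7 - 25 = 729 - 32 ≡ 8; y = λ·(7 - 8) - 26 ≡ 0. → (8, 0)
5P: (8, 0) + (25, 35). λ = (35 - 0)/(25 - 8) ≡ 35/17 mod 53. 17⁻¹ ≡ 25 (mod 53), so λ ≡ 27.
  x = λ² - 8 - 25 = 729 - 33 ≡ 7; y = λ·(8 - 7) - 0 ≡ 27. → (7, 27)
6P: (7, 27) + (25, 35). λ = (35 - 27)/(25 - 7) ≡ 8/18 mod 53. 18⁻¹ ≡ 3 (mod 53) since 18·3 = 54 ≡ 1, so λ ≡ 24.
  x = λ² - 7 - 25 = 576 - 32 ≡ 14; y = λ·(7 - 14) - 27 ≡ 17. → (14, 17)
7P: (14, 17) + (25, 35). λ = (35 - 17)/(25 - 14) ≡ 18/11 mod 53. 11⁻¹ ≡ 29 (mod 53), so λ ≡ 45.
  x = λ² - 14 - 25 = 2025 - 39 ≡ 25; y = λ·(14 - 25) - 17 ≡ 18. → (25, 18)
8P: (25, 18) + (25, 35): same x and y₁ ≡ -y₂, so the sum is O.
8P = O, so the order is 8.

8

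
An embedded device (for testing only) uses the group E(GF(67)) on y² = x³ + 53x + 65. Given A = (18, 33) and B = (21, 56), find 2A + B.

(14, 0)

First 2A:
Repeated addition: build up to 2A.
2A: tangent at (18, 33): λ = (3·18² + 53)/(2·33) ≡ 20/66. 66⁻¹ ≡ 66 (mod 67) since 66·66 = 4356 ≡ 1, so λ ≡ 20·66 ≡ 47.
  x = λ² - 18 - 18 = 2209 - 36 ≡ 29; y = λ·(18 - 29) - 33 ≡ 53. → (29, 53)
2A = (29, 53).
Finally 2A + B:
(29, 53) + (21, 56). λ = (56 - 53)/(21 - 29) ≡ 3/59 mod 67. 59⁻¹ ≡ 25 (mod 67) since 59·25 = 1475 ≡ 1, so λ ≡ 8.
  x = λ² - 29 - 21 = 64 - 50 ≡ 14; y = λ·(29 - 14) - 53 ≡ 0. → (14, 0)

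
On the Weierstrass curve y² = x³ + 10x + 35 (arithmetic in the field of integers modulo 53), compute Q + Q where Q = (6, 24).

tangent at (6, 24): λ = (3·6² + 10)/(2·24) ≡ 12/48. 48⁻¹ ≡ 21 (mod 53), so λ ≡ 12·21 ≡ 40.
  x = λ² - 6 - 6 = 1600 - 12 ≡ 51; y = λ·(6 - 51) - 24 ≡ 31. → (51, 31)

(51, 31)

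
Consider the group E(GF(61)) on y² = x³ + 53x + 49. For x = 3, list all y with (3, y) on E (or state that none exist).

28, 33

x³ + 53x + 49 = 235 ≡ 52 (mod 61).
Square roots of 52 mod 61: 28 and 33 (since 28² = 784 ≡ 52).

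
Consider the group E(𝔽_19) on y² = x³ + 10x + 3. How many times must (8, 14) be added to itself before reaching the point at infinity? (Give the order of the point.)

2P: tangent at (8, 14): λ = (3·8² + 10)/(2·14) ≡ 12/9. 9⁻¹ ≡ 17 (mod 19), so λ ≡ 12·17 ≡ 14.
  x = λ² - 8 - 8 = 196 - 16 ≡ 9; y = λ·(8 - 9) - 14 ≡ 10. → (9, 10)
3P: (9, 10) + (8, 14). λ = (14 - 10)/(8 - 9) ≡ 4/18 mod 19. 18⁻¹ ≡ 18 (mod 19) since 18·18 = 324 ≡ 1, so λ ≡ 15.
  x = λ² - 9 - 8 = 225 - 17 ≡ 18; y = λ·(9 - 18) - 10 ≡ 7. → (18, 7)
4P: (18, 7) + (8, 14). λ = (14 - 7)/(8 - 18) ≡ 7/9 mod 19. 9⁻¹ ≡ 17 (mod 19), so λ ≡ 5.
  x = λ² - 18 - 8 = 25 - 26 ≡ 18; y = λ·(18 - 18) - 7 ≡ 12. → (18, 12)
5P: (18, 12) + (8, 14). λ = (14 - 12)/(8 - 18) ≡ 2/9 mod 19. 9⁻¹ ≡ 17 (mod 19), so λ ≡ 15.
  x = λ² - 18 - 8 = 225 - 26 ≡ 9; y = λ·(18 - 9) - 12 ≡ 9. → (9, 9)
6P: (9, 9) + (8, 14). λ = (14 - 9)/(8 - 9) ≡ 5/18 mod 19. 18⁻¹ ≡ 18 (mod 19) since 18·18 = 324 ≡ 1, so λ ≡ 14.
  x = λ² - 9 - 8 = 196 - 17 ≡ 8; y = λ·(9 - 8) - 9 ≡ 5. → (8, 5)
7P: (8, 5) + (8, 14): same x and y₁ ≡ -y₂, so the sum is the point at infinity.
7P = the point at infinity, so the order is 7.

7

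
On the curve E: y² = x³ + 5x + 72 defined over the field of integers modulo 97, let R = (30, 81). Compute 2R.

(59, 3)

tangent at (30, 81): λ = (3·30² + 5)/(2·81) ≡ 86/65. 65⁻¹ ≡ 3 (mod 97), so λ ≡ 86·3 ≡ 64.
  x = λ² - 30 - 30 = 4096 - 60 ≡ 59; y = λ·(30 - 59) - 81 ≡ 3. → (59, 3)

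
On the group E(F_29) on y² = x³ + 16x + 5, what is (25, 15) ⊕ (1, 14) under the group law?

(25, 15) + (1, 14). λ = (14 - 15)/(1 - 25) ≡ 28/5 mod 29. 5⁻¹ ≡ 6 (mod 29), so λ ≡ 23.
  x = λ² - 25 - 1 = 529 - 26 ≡ 10; y = λ·(25 - 10) - 15 ≡ 11. → (10, 11)

(10, 11)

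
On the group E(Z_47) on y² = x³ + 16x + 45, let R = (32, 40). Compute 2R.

tangent at (32, 40): λ = (3·32² + 16)/(2·40) ≡ 33/33. 33⁻¹ ≡ 10 (mod 47) since 33·10 = 330 ≡ 1, so λ ≡ 33·10 ≡ 1.
  x = λ² - 32 - 32 = 1 - 64 ≡ 31; y = λ·(32 - 31) - 40 ≡ 8. → (31, 8)

(31, 8)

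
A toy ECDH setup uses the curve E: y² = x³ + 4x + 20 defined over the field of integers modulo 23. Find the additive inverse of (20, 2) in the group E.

(20, 21)

-(20, 2) = (20, -2 mod 23) = (20, 21).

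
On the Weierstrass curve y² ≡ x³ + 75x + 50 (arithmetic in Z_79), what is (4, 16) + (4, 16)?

(5, 32)

tangent at (4, 16): λ = (3·4² + 75)/(2·16) ≡ 44/32. 32⁻¹ ≡ 42 (mod 79), so λ ≡ 44·42 ≡ 31.
  x = λ² - 4 - 4 = 961 - 8 ≡ 5; y = λ·(4 - 5) - 16 ≡ 32. → (5, 32)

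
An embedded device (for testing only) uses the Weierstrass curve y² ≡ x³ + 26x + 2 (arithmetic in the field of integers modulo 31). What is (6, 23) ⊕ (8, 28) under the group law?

(0, 23)

(6, 23) + (8, 28). λ = (28 - 23)/(8 - 6) ≡ 5/2 mod 31. 2⁻¹ ≡ 16 (mod 31) since 2·16 = 32 ≡ 1, so λ ≡ 18.
  x = λ² - 6 - 8 = 324 - 14 ≡ 0; y = λ·(6 - 0) - 23 ≡ 23. → (0, 23)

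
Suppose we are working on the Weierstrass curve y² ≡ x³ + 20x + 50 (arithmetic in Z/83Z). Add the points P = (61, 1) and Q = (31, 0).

(42, 19)

(61, 1) + (31, 0). λ = (0 - 1)/(31 - 61) ≡ 82/53 mod 83. 53⁻¹ ≡ 47 (mod 83) since 53·47 = 2491 ≡ 1, so λ ≡ 36.
  x = λ² - 61 - 31 = 1296 - 92 ≡ 42; y = λ·(61 - 42) - 1 ≡ 19. → (42, 19)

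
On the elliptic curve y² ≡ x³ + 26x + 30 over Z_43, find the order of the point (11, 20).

11

2P: tangent at (11, 20): λ = (3·11² + 26)/(2·20) ≡ 2/40. 40⁻¹ ≡ 14 (mod 43) since 40·14 = 560 ≡ 1, so λ ≡ 2·14 ≡ 28.
  x = λ² - 11 - 11 = 784 - 22 ≡ 31; y = λ·(11 - 31) - 20 ≡ 22. → (31, 22)
3P: (31, 22) + (11, 20). λ = (20 - 22)/(11 - 31) ≡ 41/23 mod 43. 23⁻¹ ≡ 15 (mod 43), so λ ≡ 13.
  x = λ² - 31 - 11 = 169 - 42 ≡ 41; y = λ·(31 - 41) - 22 ≡ 20. → (41, 20)
4P: (41, 20) + (11, 20). λ = (20 - 20)/(11 - 41) ≡ 0/13 mod 43. 13⁻¹ ≡ 10 (mod 43), so λ ≡ 0.
  x = λ² - 41 - 11 = 0 - 52 ≡ 34; y = λ·(41 - 34) - 20 ≡ 23. → (34, 23)
5P: (34, 23) + (11, 20). λ = (20 - 23)/(11 - 34) ≡ 40/20 mod 43. 20⁻¹ ≡ 28 (mod 43) since 20·28 = 560 ≡ 1, so λ ≡ 2.
  x = λ² - 34 - 11 = 4 - 45 ≡ 2; y = λ·(34 - 2) - 23 ≡ 41. → (2, 41)
6P: (2, 41) + (11, 20). λ = (20 - 41)/(11 - 2) ≡ 22/9 mod 43. 9⁻¹ ≡ 24 (mod 43), so λ ≡ 12.
  x = λ² - 2 - 11 = 144 - 13 ≡ 2; y = λ·(2 - 2) - 41 ≡ 2. → (2, 2)
7P: (2, 2) + (11, 20). λ = (20 - 2)/(11 - 2) ≡ 18/9 mod 43. 9⁻¹ ≡ 24 (mod 43), so λ ≡ 2.
  x = λ² - 2 - 11 = 4 - 13 ≡ 34; y = λ·(2 - 34) - 2 ≡ 20. → (34, 20)
8P: (34, 20) + (11, 20). λ = (20 - 20)/(11 - 34) ≡ 0/20 mod 43. 20⁻¹ ≡ 28 (mod 43), so λ ≡ 0.
  x = λ² - 34 - 11 = 0 - 45 ≡ 41; y = λ·(34 - 41) - 20 ≡ 23. → (41, 23)
9P: (41, 23) + (11, 20). λ = (20 - 23)/(11 - 41) ≡ 40/13 mod 43. 13⁻¹ ≡ 10 (mod 43) since 13·10 = 130 ≡ 1, so λ ≡ 13.
  x = λ² - 41 - 11 = 169 - 52 ≡ 31; y = λ·(41 - 31) - 23 ≡ 21. → (31, 21)
10P: (31, 21) + (11, 20). λ = (20 - 21)/(11 - 31) ≡ 42/23 mod 43. 23⁻¹ ≡ 15 (mod 43), so λ ≡ 28.
  x = λ² - 31 - 11 = 784 - 42 ≡ 11; y = λ·(31 - 11) - 21 ≡ 23. → (11, 23)
11P: (11, 23) + (11, 20): same x and y₁ ≡ -y₂, so the sum is 𝒪.
11P = 𝒪, so the order is 11.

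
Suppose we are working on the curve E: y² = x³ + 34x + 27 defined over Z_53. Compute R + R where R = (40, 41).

tangent at (40, 41): λ = (3·40² + 34)/(2·41) ≡ 11/29. 29⁻¹ ≡ 11 (mod 53), so λ ≡ 11·11 ≡ 15.
  x = λ² - 40 - 40 = 225 - 80 ≡ 39; y = λ·(40 - 39) - 41 ≡ 27. → (39, 27)

(39, 27)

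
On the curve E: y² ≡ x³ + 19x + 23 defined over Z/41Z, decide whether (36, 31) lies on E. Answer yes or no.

y² = 31² ≡ 18; x³ + 19x + 23 = 47363 ≡ 8 (mod 41). 18 ≠ 8.

no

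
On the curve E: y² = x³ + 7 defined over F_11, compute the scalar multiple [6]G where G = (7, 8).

Double-and-add on 6 = (110)₂. Start with G = (7, 8) for the leading 1-bit.
double: tangent at (7, 8): λ = (3·7² + 0)/(2·8) ≡ 4/5. 5⁻¹ ≡ 9 (mod 11), so λ ≡ 4·9 ≡ 3.
  x = λ² - 7 - 7 = 9 - 14 ≡ 6; y = λ·(7 - 6) - 8 ≡ 6. → (6, 6)
add G: (6, 6) + (7, 8). λ = (8 - 6)/(7 - 6) ≡ 2/1 mod 11. 1⁻¹ ≡ 1 (mod 11), so λ ≡ 2.
  x = λ² - 6 - 7 = 4 - 13 ≡ 2; y = λ·(6 - 2) - 6 ≡ 2. → (2, 2)
double: tangent at (2, 2): λ = (3·2² + 0)/(2·2) ≡ 1/4. 4⁻¹ ≡ 3 (mod 11), so λ ≡ 1·3 ≡ 3.
  x = λ² - 2 - 2 = 9 - 4 ≡ 5; y = λ·(2 - 5) - 2 ≡ 0. → (5, 0)

(5, 0)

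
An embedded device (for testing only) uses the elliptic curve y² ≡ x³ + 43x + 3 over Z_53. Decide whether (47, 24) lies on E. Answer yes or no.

y² = 24² ≡ 46; x³ + 43x + 3 = 105847 ≡ 6 (mod 53). 46 ≠ 6.

no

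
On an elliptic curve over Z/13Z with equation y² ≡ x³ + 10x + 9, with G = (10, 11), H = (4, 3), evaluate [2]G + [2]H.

(0, 10)

First 2G:
Repeated addition: build up to 2G.
2G: tangent at (10, 11): λ = (3·10² + 10)/(2·11) ≡ 11/9. 9⁻¹ ≡ 3 (mod 13) since 9·3 = 27 ≡ 1, so λ ≡ 11·3 ≡ 7.
  x = λ² - 10 - 10 = 49 - 20 ≡ 3; y = λ·(10 - 3) - 11 ≡ 12. → (3, 12)
2G = (3, 12).
Next 2H:
Repeated addition: build up to 2H.
2H: tangent at (4, 3): λ = (3·4² + 10)/(2·3) ≡ 6/6. 6⁻¹ ≡ 11 (mod 13), so λ ≡ 6·11 ≡ 1.
  x = λ² - 4 - 4 = 1 - 8 ≡ 6; y = λ·(4 - 6) - 3 ≡ 8. → (6, 8)
2H = (6, 8).
Finally 2G + 2H:
(3, 12) + (6, 8). λ = (8 - 12)/(6 - 3) ≡ 9/3 mod 13. 3⁻¹ ≡ 9 (mod 13) since 3·9 = 27 ≡ 1, so λ ≡ 3.
  x = λ² - 3 - 6 = 9 - 9 ≡ 0; y = λ·(3 - 0) - 12 ≡ 10. → (0, 10)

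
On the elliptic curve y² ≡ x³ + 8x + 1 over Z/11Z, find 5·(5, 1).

Write Q = (5, 1).
Repeated addition: build up to 5Q.
2Q: tangent at (5, 1): λ = (3·5² + 8)/(2·1) ≡ 6/2. 2⁻¹ ≡ 6 (mod 11), so λ ≡ 6·6 ≡ 3.
  x = λ² - 5 - 5 = 9 - 10 ≡ 10; y = λ·(5 - 10) - 1 ≡ 6. → (10, 6)
3Q: (10, 6) + (5, 1). λ = (1 - 6)/(5 - 10) ≡ 6/6 mod 11. 6⁻¹ ≡ 2 (mod 11), so λ ≡ 1.
  x = λ² - 10 - 5 = 1 - 15 ≡ 8; y = λ·(10 - 8) - 6 ≡ 7. → (8, 7)
4Q: (8, 7) + (5, 1). λ = (1 - 7)/(5 - 8) ≡ 5/8 mod 11. 8⁻¹ ≡ 7 (mod 11), so λ ≡ 2.
  x = λ² - 8 - 5 = 4 - 13 ≡ 2; y = λ·(8 - 2) - 7 ≡ 5. → (2, 5)
5Q: (2, 5) + (5, 1). λ = (1 - 5)/(5 - 2) ≡ 7/3 mod 11. 3⁻¹ ≡ 4 (mod 11) since 3·4 = 12 ≡ 1, so λ ≡ 6.
  x = λ² - 2 - 5 = 36 - 7 ≡ 7; y = λ·(2 - 7) - 5 ≡ 9. → (7, 9)

(7, 9)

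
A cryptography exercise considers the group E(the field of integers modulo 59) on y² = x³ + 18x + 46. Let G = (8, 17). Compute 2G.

tangent at (8, 17): λ = (3·8² + 18)/(2·17) ≡ 33/34. 34⁻¹ ≡ 33 (mod 59) since 34·33 = 1122 ≡ 1, so λ ≡ 33·33 ≡ 27.
  x = λ² - 8 - 8 = 729 - 16 ≡ 5; y = λ·(8 - 5) - 17 ≡ 5. → (5, 5)

(5, 5)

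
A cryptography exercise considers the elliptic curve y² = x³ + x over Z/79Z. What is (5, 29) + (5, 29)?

tangent at (5, 29): λ = (3·5² + 1)/(2·29) ≡ 76/58. 58⁻¹ ≡ 15 (mod 79), so λ ≡ 76·15 ≡ 34.
  x = λ² - 5 - 5 = 1156 - 10 ≡ 40; y = λ·(5 - 40) - 29 ≡ 45. → (40, 45)

(40, 45)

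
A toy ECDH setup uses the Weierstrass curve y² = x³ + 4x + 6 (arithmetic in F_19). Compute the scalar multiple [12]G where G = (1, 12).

(16, 10)

Repeated addition: build up to 12G.
2G: tangent at (1, 12): λ = (3·1² + 4)/(2·12) ≡ 7/5. 5⁻¹ ≡ 4 (mod 19), so λ ≡ 7·4 ≡ 9.
  x = λ² - 1 - 1 = 81 - 2 ≡ 3; y = λ·(1 - 3) - 12 ≡ 8. → (3, 8)
3G: (3, 8) + (1, 12). λ = (12 - 8)/(1 - 3) ≡ 4/17 mod 19. 17⁻¹ ≡ 9 (mod 19), so λ ≡ 17.
  x = λ² - 3 - 1 = 289 - 4 ≡ 0; y = λ·(3 - 0) - 8 ≡ 5. → (0, 5)
4G: (0, 5) + (1, 12). λ = (12 - 5)/(1 - 0) ≡ 7/1 mod 19. 1⁻¹ ≡ 1 (mod 19), so λ ≡ 7.
  x = λ² - 0 - 1 = 49 - 1 ≡ 10; y = λ·(0 - 10) - 5 ≡ 1. → (10, 1)
5G: (10, 1) + (1, 12). λ = (12 - 1)/(1 - 10) ≡ 11/10 mod 19. 10⁻¹ ≡ 2 (mod 19), so λ ≡ 3.
  x = λ² - 10 - 1 = 9 - 11 ≡ 17; y = λ·(10 - 17) - 1 ≡ 16. → (17, 16)
6G: (17, 16) + (1, 12). λ = (12 - 16)/(1 - 17) ≡ 15/3 mod 19. 3⁻¹ ≡ 13 (mod 19) since 3·13 = 39 ≡ 1, so λ ≡ 5.
  x = λ² - 17 - 1 = 25 - 18 ≡ 7; y = λ·(17 - 7) - 16 ≡ 15. → (7, 15)
7G: (7, 15) + (1, 12). λ = (12 - 15)/(1 - 7) ≡ 16/13 mod 19. 13⁻¹ ≡ 3 (mod 19), so λ ≡ 10.
  x = λ² - 7 - 1 = 100 - 8 ≡ 16; y = λ·(7 - 16) - 15 ≡ 9. → (16, 9)
8G: (16, 9) + (1, 12). λ = (12 - 9)/(1 - 16) ≡ 3/4 mod 19. 4⁻¹ ≡ 5 (mod 19), so λ ≡ 15.
  x = λ² - 16 - 1 = 225 - 17 ≡ 18; y = λ·(16 - 18) - 9 ≡ 18. → (18, 18)
9G: (18, 18) + (1, 12). λ = (12 - 18)/(1 - 18) ≡ 13/2 mod 19. 2⁻¹ ≡ 10 (mod 19), so λ ≡ 16.
  x = λ² - 18 - 1 = 256 - 19 ≡ 9; y = λ·(18 - 9) - 18 ≡ 12. → (9, 12)
10G: (9, 12) + (1, 12). λ = (12 - 12)/(1 - 9) ≡ 0/11 mod 19. 11⁻¹ ≡ 7 (mod 19), so λ ≡ 0.
  x = λ² - 9 - 1 = 0 - 10 ≡ 9; y = λ·(9 - 9) - 12 ≡ 7. → (9, 7)
11G: (9, 7) + (1, 12). λ = (12 - 7)/(1 - 9) ≡ 5/11 mod 19. 11⁻¹ ≡ 7 (mod 19) since 11·7 = 77 ≡ 1, so λ ≡ 16.
  x = λ² - 9 - 1 = 256 - 10 ≡ 18; y = λ·(9 - 18) - 7 ≡ 1. → (18, 1)
12G: (18, 1) + (1, 12). λ = (12 - 1)/(1 - 18) ≡ 11/2 mod 19. 2⁻¹ ≡ 10 (mod 19), so λ ≡ 15.
  x = λ² - 18 - 1 = 225 - 19 ≡ 16; y = λ·(18 - 16) - 1 ≡ 10. → (16, 10)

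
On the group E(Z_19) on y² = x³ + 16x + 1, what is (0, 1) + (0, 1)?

tangent at (0, 1): λ = (3·0² + 16)/(2·1) ≡ 16/2. 2⁻¹ ≡ 10 (mod 19), so λ ≡ 16·10 ≡ 8.
  x = λ² - 0 - 0 = 64 - 0 ≡ 7; y = λ·(0 - 7) - 1 ≡ 0. → (7, 0)

(7, 0)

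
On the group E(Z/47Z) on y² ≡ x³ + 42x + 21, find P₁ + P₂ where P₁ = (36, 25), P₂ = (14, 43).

(0, 31)

(36, 25) + (14, 43). λ = (43 - 25)/(14 - 36) ≡ 18/25 mod 47. 25⁻¹ ≡ 32 (mod 47), so λ ≡ 12.
  x = λ² - 36 - 14 = 144 - 50 ≡ 0; y = λ·(36 - 0) - 25 ≡ 31. → (0, 31)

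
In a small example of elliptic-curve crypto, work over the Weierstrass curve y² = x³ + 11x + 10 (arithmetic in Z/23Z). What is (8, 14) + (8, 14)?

tangent at (8, 14): λ = (3·8² + 11)/(2·14) ≡ 19/5. 5⁻¹ ≡ 14 (mod 23) since 5·14 = 70 ≡ 1, so λ ≡ 19·14 ≡ 13.
  x = λ² - 8 - 8 = 169 - 16 ≡ 15; y = λ·(8 - 15) - 14 ≡ 10. → (15, 10)

(15, 10)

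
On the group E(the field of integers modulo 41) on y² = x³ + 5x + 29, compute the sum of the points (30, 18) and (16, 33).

(30, 18) + (16, 33). λ = (33 - 18)/(16 - 30) ≡ 15/27 mod 41. 27⁻¹ ≡ 38 (mod 41), so λ ≡ 37.
  x = λ² - 30 - 16 = 1369 - 46 ≡ 11; y = λ·(30 - 11) - 18 ≡ 29. → (11, 29)

(11, 29)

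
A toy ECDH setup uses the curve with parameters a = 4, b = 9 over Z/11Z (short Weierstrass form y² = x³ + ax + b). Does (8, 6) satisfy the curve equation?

y² = 6² ≡ 3; x³ + 4x + 9 = 553 ≡ 3 (mod 11). 3 = 3.

yes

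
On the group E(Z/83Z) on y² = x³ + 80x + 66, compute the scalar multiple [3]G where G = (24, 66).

(73, 3)

Repeated addition: build up to 3G.
2G: tangent at (24, 66): λ = (3·24² + 80)/(2·66) ≡ 65/49. 49⁻¹ ≡ 61 (mod 83), so λ ≡ 65·61 ≡ 64.
  x = λ² - 24 - 24 = 4096 - 48 ≡ 64; y = λ·(24 - 64) - 66 ≡ 30. → (64, 30)
3G: (64, 30) + (24, 66). λ = (66 - 30)/(24 - 64) ≡ 36/43 mod 83. 43⁻¹ ≡ 56 (mod 83), so λ ≡ 24.
  x = λ² - 64 - 24 = 576 - 88 ≡ 73; y = λ·(64 - 73) - 30 ≡ 3. → (73, 3)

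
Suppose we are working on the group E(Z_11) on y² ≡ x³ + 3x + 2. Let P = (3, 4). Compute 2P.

tangent at (3, 4): λ = (3·3² + 3)/(2·4) ≡ 8/8. 8⁻¹ ≡ 7 (mod 11), so λ ≡ 8·7 ≡ 1.
  x = λ² - 3 - 3 = 1 - 6 ≡ 6; y = λ·(3 - 6) - 4 ≡ 4. → (6, 4)

(6, 4)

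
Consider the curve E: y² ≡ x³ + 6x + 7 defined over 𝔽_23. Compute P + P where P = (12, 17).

(3, 11)

tangent at (12, 17): λ = (3·12² + 6)/(2·17) ≡ 1/11. 11⁻¹ ≡ 21 (mod 23), so λ ≡ 1·21 ≡ 21.
  x = λ² - 12 - 12 = 441 - 24 ≡ 3; y = λ·(12 - 3) - 17 ≡ 11. → (3, 11)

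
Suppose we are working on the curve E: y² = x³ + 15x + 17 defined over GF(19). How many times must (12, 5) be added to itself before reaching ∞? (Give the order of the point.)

5

2P: tangent at (12, 5): λ = (3·12² + 15)/(2·5) ≡ 10/10. 10⁻¹ ≡ 2 (mod 19) since 10·2 = 20 ≡ 1, so λ ≡ 10·2 ≡ 1.
  x = λ² - 12 - 12 = 1 - 24 ≡ 15; y = λ·(12 - 15) - 5 ≡ 11. → (15, 11)
3P: (15, 11) + (12, 5). λ = (5 - 11)/(12 - 15) ≡ 13/16 mod 19. 16⁻¹ ≡ 6 (mod 19), so λ ≡ 2.
  x = λ² - 15 - 12 = 4 - 27 ≡ 15; y = λ·(15 - 15) - 11 ≡ 8. → (15, 8)
4P: (15, 8) + (12, 5). λ = (5 - 8)/(12 - 15) ≡ 16/16 mod 19. 16⁻¹ ≡ 6 (mod 19), so λ ≡ 1.
  x = λ² - 15 - 12 = 1 - 27 ≡ 12; y = λ·(15 - 12) - 8 ≡ 14. → (12, 14)
5P: (12, 14) + (12, 5): same x and y₁ ≡ -y₂, so the sum is ∞.
5P = ∞, so the order is 5.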